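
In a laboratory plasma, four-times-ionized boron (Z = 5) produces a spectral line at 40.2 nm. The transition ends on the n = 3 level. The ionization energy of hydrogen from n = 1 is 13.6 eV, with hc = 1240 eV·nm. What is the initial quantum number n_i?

The photon energy is ΔE = hc/λ = 1240 / 40.2 = 30.85 eV.
With Z = 5, ΔE = 340.0 × (1/n_f² − 1/n_i²), so 1/n_f² − 1/n_i² = 0.09072.
With n_f = 3: 1/n_i² = 1/9 − 0.09072 = 0.02039, so n_i ≈ 7.00.

n_i = 7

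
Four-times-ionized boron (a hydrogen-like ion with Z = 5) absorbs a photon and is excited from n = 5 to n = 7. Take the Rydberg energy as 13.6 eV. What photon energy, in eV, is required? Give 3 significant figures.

The Bohr energies scale as Z², so for Z = 5: E_n = −340.0/n² eV.
E_7 = −340.0/49 = −6.939 eV and E_5 = −340.0/25 = −13.60 eV.
The photon energy is |E_7 − E_5| = 6.66 eV.

6.66 eV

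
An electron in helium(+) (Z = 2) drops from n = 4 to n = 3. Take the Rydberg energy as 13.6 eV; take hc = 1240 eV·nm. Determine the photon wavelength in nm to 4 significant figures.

For Z = 2 the level energies scale as Z², so the effective Rydberg energy is 13.6 × 4 = 54.40 eV.
ΔE = 54.40 × (1/3² − 1/4²) = 54.40 × 0.04861 = 2.644 eV.
λ = hc/ΔE = 1240 / 2.644 = 468.9 nm.

468.9 nm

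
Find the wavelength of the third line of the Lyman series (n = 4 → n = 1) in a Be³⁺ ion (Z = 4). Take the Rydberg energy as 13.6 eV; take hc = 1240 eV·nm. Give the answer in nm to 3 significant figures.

The Lyman series terminates on n_f = 1; the third line has n_i = 1+3 = 4.
ΔE = 217.6 × (1/1² − 1/4²) = 204.0 eV.
λ = 1240 / 204.0 = 6.08 nm.

6.08 nm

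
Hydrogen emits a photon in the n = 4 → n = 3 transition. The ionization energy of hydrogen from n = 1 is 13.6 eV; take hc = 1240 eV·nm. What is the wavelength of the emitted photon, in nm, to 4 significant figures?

ΔE = 13.60 × (1/3² − 1/4²) = 13.60 × 0.04861 = 0.6611 eV.
λ = hc/ΔE = 1240 / 0.6611 = 1876 nm.
This line belongs to the Paschen series.

1876 nm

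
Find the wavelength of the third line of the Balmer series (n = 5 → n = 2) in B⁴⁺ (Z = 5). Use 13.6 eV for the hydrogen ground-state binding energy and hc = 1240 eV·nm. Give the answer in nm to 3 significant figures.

17.4 nm

The Balmer series terminates on n_f = 2; the third line has n_i = 2+3 = 5.
ΔE = 340.0 × (1/2² − 1/5²) = 71.40 eV.
λ = 1240 / 71.40 = 17.4 nm.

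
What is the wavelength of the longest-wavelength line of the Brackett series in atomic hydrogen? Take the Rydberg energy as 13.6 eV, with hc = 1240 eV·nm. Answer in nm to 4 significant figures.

The Brackett series terminates on n_f = 4; the first line has n_i = 4+1 = 5.
ΔE = 13.60 × (1/4² − 1/5²) = 0.3060 eV.
λ = 1240 / 0.3060 = 4052 nm.

4052 nm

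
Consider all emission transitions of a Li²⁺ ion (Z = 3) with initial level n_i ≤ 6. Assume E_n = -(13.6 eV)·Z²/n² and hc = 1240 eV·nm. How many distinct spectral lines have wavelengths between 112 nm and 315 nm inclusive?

4

Enumerate all n_i → n_f pairs with 1 ≤ n_f < n_i ≤ 6 and compute λ = 1240 / [13.6·9·(1/n_f² − 1/n_i²)].
Lines falling in [112, 315] nm: 6→3 (121.6 nm), 5→3 (142.5 nm), 4→3 (208.4 nm), 6→4 (291.8 nm).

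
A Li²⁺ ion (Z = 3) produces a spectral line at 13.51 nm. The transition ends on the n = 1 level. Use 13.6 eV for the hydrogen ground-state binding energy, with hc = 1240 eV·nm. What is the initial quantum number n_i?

n_i = 2

The photon energy is ΔE = hc/λ = 1240 / 13.51 = 91.78 eV.
With Z = 3, ΔE = 122.4 × (1/n_f² − 1/n_i²), so 1/n_f² − 1/n_i² = 0.7499.
With n_f = 1: 1/n_i² = 1/1 − 0.7499 = 0.2501, so n_i ≈ 2.00.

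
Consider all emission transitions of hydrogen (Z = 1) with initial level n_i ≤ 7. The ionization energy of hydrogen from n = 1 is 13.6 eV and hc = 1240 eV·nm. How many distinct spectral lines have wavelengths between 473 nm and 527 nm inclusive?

1

Enumerate all n_i → n_f pairs with 1 ≤ n_f < n_i ≤ 7 and compute λ = 1240 / [13.6·1·(1/n_f² − 1/n_i²)].
Lines falling in [473, 527] nm: 4→2 (486.3 nm).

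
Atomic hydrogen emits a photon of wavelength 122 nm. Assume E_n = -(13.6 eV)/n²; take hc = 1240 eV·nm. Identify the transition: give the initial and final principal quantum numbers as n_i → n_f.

The photon energy is ΔE = hc/λ = 1240 / 122 = 10.16 eV.
With Z = 1, ΔE = 13.60 × (1/n_f² − 1/n_i²), so 1/n_f² − 1/n_i² = 0.7473.
Trying n_f = 1 gives 1/n_i² = 0.2527, i.e. n_i ≈ 2; this pair matches.

n_i = 2, n_f = 1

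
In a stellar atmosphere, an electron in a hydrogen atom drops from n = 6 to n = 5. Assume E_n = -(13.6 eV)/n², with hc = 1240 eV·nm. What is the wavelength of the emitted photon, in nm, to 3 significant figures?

7460 nm

ΔE = 13.60 × (1/5² − 1/6²) = 13.60 × 0.01222 = 0.1662 eV.
λ = hc/ΔE = 1240 / 0.1662 = 7460 nm.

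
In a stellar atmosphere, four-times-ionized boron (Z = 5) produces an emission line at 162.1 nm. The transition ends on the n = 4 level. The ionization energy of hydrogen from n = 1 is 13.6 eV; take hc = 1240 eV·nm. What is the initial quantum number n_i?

The photon energy is ΔE = hc/λ = 1240 / 162.1 = 7.650 eV.
With Z = 5, ΔE = 340.0 × (1/n_f² − 1/n_i²), so 1/n_f² − 1/n_i² = 0.02250.
With n_f = 4: 1/n_i² = 1/16 − 0.02250 = 0.04000, so n_i ≈ 5.00.

n_i = 5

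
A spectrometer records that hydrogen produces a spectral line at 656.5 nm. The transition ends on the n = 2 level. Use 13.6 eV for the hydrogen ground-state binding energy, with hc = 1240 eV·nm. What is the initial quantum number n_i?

n_i = 3

The photon energy is ΔE = hc/λ = 1240 / 656.5 = 1.889 eV.
With Z = 1, ΔE = 13.60 × (1/n_f² − 1/n_i²), so 1/n_f² − 1/n_i² = 0.1389.
With n_f = 2: 1/n_i² = 1/4 − 0.1389 = 0.1111, so n_i ≈ 3.00.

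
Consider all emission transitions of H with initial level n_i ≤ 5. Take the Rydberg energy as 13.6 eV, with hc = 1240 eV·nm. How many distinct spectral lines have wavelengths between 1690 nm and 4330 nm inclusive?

Enumerate all n_i → n_f pairs with 1 ≤ n_f < n_i ≤ 5 and compute λ = 1240 / [13.6·1·(1/n_f² − 1/n_i²)].
Lines falling in [1690, 4330] nm: 4→3 (1876 nm), 5→4 (4052 nm).

2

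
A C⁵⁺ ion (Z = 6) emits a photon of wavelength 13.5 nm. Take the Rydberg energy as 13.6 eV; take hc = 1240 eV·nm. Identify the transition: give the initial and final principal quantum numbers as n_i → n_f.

The photon energy is ΔE = hc/λ = 1240 / 13.5 = 91.85 eV.
With Z = 6, ΔE = 489.6 × (1/n_f² − 1/n_i²), so 1/n_f² − 1/n_i² = 0.1876.
Trying n_f = 2 gives 1/n_i² = 0.06239, i.e. n_i ≈ 4; this pair matches.

n_i = 4, n_f = 2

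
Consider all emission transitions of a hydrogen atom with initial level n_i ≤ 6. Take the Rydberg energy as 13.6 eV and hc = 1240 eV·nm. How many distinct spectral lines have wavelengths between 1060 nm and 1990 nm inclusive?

3

Enumerate all n_i → n_f pairs with 1 ≤ n_f < n_i ≤ 6 and compute λ = 1240 / [13.6·1·(1/n_f² − 1/n_i²)].
Lines falling in [1060, 1990] nm: 6→3 (1094 nm), 5→3 (1282 nm), 4→3 (1876 nm).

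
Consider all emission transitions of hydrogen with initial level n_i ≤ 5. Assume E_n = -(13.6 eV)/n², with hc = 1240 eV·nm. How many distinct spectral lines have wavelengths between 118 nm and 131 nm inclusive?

1

Enumerate all n_i → n_f pairs with 1 ≤ n_f < n_i ≤ 5 and compute λ = 1240 / [13.6·1·(1/n_f² − 1/n_i²)].
Lines falling in [118, 131] nm: 2→1 (121.6 nm).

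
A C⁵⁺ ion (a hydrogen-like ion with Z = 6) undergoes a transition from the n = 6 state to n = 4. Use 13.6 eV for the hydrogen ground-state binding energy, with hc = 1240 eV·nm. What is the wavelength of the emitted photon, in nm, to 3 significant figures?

For Z = 6 the level energies scale as Z², so the effective Rydberg energy is 13.6 × 36 = 489.6 eV.
ΔE = 489.6 × (1/4² − 1/6²) = 489.6 × 0.03472 = 17.00 eV.
λ = hc/ΔE = 1240 / 17.00 = 72.9 nm.

72.9 nm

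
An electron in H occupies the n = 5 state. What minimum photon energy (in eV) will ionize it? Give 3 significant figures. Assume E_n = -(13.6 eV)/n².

E_5 = −13.60/25 = −0.544 eV, so ionization (to E = 0) requires 0.544 eV.

0.544 eV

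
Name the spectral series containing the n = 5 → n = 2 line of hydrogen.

Balmer

The series is set by the lower level: n_f = 2 is the Balmer series.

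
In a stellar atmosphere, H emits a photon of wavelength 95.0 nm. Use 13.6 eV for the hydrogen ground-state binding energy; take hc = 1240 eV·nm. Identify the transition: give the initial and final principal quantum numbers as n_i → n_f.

n_i = 5, n_f = 1

The photon energy is ΔE = hc/λ = 1240 / 95.0 = 13.05 eV.
With Z = 1, ΔE = 13.60 × (1/n_f² − 1/n_i²), so 1/n_f² − 1/n_i² = 0.9598.
Trying n_f = 1 gives 1/n_i² = 0.04025, i.e. n_i ≈ 5; this pair matches.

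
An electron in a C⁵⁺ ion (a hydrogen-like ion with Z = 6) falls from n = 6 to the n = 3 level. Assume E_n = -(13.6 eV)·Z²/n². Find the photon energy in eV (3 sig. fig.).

40.8 eV

The Bohr energies scale as Z², so for Z = 6: E_n = −489.6/n² eV.
E_6 = −489.6/36 = −13.60 eV and E_3 = −489.6/9 = −54.40 eV.
The photon energy is |E_6 − E_3| = 40.8 eV.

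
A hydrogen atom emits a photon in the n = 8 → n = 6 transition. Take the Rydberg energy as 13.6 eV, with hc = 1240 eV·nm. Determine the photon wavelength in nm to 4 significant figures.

7503 nm

ΔE = 13.60 × (1/6² − 1/8²) = 13.60 × 0.01215 = 0.1653 eV.
λ = hc/ΔE = 1240 / 0.1653 = 7503 nm.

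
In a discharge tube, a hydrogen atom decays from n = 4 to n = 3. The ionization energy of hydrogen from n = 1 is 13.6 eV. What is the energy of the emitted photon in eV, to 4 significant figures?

E_4 = −13.60/16 = −0.8500 eV and E_3 = −13.60/9 = −1.511 eV.
The photon energy is |E_4 − E_3| = 0.6611 eV.

0.6611 eV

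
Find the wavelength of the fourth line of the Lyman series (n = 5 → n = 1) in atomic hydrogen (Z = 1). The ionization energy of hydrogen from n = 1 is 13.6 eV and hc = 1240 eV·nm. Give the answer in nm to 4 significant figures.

The Lyman series terminates on n_f = 1; the fourth line has n_i = 1+4 = 5.
ΔE = 13.60 × (1/1² − 1/5²) = 13.06 eV.
λ = 1240 / 13.06 = 94.98 nm.

94.98 nm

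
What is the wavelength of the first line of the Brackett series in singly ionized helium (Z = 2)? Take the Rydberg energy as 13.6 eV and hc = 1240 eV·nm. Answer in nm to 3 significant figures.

The Brackett series terminates on n_f = 4; the first line has n_i = 4+1 = 5.
ΔE = 54.40 × (1/4² − 1/5²) = 1.224 eV.
λ = 1240 / 1.224 = 1010 nm.

1010 nm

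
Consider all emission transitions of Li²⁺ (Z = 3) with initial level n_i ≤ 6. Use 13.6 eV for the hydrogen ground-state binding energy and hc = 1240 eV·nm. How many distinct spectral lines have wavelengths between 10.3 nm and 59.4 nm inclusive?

Enumerate all n_i → n_f pairs with 1 ≤ n_f < n_i ≤ 6 and compute λ = 1240 / [13.6·9·(1/n_f² − 1/n_i²)].
Lines falling in [10.3, 59.4] nm: 6→1 (10.42 nm), 5→1 (10.55 nm), 4→1 (10.81 nm), 3→1 (11.40 nm), 2→1 (13.51 nm), 6→2 (45.59 nm), 5→2 (48.24 nm), 4→2 (54.03 nm).

8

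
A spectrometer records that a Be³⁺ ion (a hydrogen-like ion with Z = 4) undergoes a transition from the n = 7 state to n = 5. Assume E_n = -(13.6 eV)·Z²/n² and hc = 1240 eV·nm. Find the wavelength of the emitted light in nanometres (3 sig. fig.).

For Z = 4 the level energies scale as Z², so the effective Rydberg energy is 13.6 × 16 = 217.6 eV.
ΔE = 217.6 × (1/5² − 1/7²) = 217.6 × 0.01959 = 4.263 eV.
λ = hc/ΔE = 1240 / 4.263 = 291 nm.

291 nm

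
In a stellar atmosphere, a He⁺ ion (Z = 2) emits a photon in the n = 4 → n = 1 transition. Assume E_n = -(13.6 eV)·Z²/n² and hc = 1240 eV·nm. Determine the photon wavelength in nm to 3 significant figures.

For Z = 2 the level energies scale as Z², so the effective Rydberg energy is 13.6 × 4 = 54.40 eV.
ΔE = 54.40 × (1/1² − 1/4²) = 54.40 × 0.9375 = 51.00 eV.
λ = hc/ΔE = 1240 / 51.00 = 24.3 nm.

24.3 nm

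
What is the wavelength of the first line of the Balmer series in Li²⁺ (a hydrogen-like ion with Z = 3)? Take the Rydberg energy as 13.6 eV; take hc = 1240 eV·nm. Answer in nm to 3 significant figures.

The Balmer series terminates on n_f = 2; the first line has n_i = 2+1 = 3.
ΔE = 122.4 × (1/2² − 1/3²) = 17.00 eV.
λ = 1240 / 17.00 = 72.9 nm.

72.9 nm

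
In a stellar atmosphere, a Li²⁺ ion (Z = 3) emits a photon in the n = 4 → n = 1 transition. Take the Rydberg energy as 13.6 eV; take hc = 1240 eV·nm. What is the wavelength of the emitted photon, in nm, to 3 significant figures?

10.8 nm

For Z = 3 the level energies scale as Z², so the effective Rydberg energy is 13.6 × 9 = 122.4 eV.
ΔE = 122.4 × (1/1² − 1/4²) = 122.4 × 0.9375 = 114.8 eV.
λ = hc/ΔE = 1240 / 114.8 = 10.8 nm.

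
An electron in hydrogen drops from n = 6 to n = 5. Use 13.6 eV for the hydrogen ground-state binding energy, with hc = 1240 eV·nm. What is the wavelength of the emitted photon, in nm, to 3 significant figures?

ΔE = 13.60 × (1/5² − 1/6²) = 13.60 × 0.01222 = 0.1662 eV.
λ = hc/ΔE = 1240 / 0.1662 = 7460 nm.
This line belongs to the Pfund series.

7460 nm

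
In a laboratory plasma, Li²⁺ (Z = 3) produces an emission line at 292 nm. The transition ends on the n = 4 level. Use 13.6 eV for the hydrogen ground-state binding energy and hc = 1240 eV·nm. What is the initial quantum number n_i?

n_i = 6

The photon energy is ΔE = hc/λ = 1240 / 292 = 4.247 eV.
With Z = 3, ΔE = 122.4 × (1/n_f² − 1/n_i²), so 1/n_f² − 1/n_i² = 0.03469.
With n_f = 4: 1/n_i² = 1/16 − 0.03469 = 0.02781, so n_i ≈ 6.00.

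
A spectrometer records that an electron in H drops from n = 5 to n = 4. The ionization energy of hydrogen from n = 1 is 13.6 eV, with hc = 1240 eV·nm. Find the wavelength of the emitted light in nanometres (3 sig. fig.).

ΔE = 13.60 × (1/4² − 1/5²) = 13.60 × 0.02250 = 0.3060 eV.
λ = hc/ΔE = 1240 / 0.3060 = 4050 nm.

4050 nm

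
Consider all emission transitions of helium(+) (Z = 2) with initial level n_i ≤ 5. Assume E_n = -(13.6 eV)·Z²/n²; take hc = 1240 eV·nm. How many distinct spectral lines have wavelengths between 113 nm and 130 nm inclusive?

Enumerate all n_i → n_f pairs with 1 ≤ n_f < n_i ≤ 5 and compute λ = 1240 / [13.6·4·(1/n_f² − 1/n_i²)].
Lines falling in [113, 130] nm: 4→2 (121.6 nm).

1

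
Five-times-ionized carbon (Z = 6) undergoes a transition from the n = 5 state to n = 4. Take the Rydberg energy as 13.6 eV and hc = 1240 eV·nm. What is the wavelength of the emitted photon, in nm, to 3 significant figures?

113 nm

For Z = 6 the level energies scale as Z², so the effective Rydberg energy is 13.6 × 36 = 489.6 eV.
ΔE = 489.6 × (1/4² − 1/5²) = 489.6 × 0.02250 = 11.02 eV.
λ = hc/ΔE = 1240 / 11.02 = 113 nm.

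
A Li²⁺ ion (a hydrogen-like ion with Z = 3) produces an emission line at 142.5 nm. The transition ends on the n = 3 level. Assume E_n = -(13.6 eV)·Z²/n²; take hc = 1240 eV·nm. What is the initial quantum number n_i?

The photon energy is ΔE = hc/λ = 1240 / 142.5 = 8.702 eV.
With Z = 3, ΔE = 122.4 × (1/n_f² − 1/n_i²), so 1/n_f² − 1/n_i² = 0.07109.
With n_f = 3: 1/n_i² = 1/9 − 0.07109 = 0.04002, so n_i ≈ 5.00.

n_i = 5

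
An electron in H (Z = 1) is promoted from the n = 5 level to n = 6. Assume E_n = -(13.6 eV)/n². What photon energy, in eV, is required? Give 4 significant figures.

E_6 = −13.60/36 = −0.3778 eV and E_5 = −13.60/25 = −0.5440 eV.
The photon energy is |E_6 − E_5| = 0.1662 eV.

0.1662 eV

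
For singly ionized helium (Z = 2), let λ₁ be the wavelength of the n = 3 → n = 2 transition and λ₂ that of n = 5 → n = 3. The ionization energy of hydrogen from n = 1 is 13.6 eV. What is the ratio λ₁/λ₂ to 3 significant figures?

λ ∝ 1/ΔE ∝ 1/(1/n_f² − 1/n_i²), and the Z² and hc factors cancel in the ratio.
λ₁/λ₂ = (1/3² − 1/5²)/(1/2² − 1/3²) = 0.07111/0.1389 = 0.512.

0.512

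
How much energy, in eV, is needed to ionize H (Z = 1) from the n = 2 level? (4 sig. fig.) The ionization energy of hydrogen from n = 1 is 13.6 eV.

E_2 = −13.60/4 = −3.400 eV, so ionization (to E = 0) requires 3.400 eV.

3.400 eV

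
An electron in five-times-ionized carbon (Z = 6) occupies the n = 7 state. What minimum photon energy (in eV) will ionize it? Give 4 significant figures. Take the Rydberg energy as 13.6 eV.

E_n = −13.6 Z²/n² = −489.6/n² eV for Z = 6.
E_7 = −489.6/49 = −9.992 eV, so ionization (to E = 0) requires 9.992 eV.

9.992 eV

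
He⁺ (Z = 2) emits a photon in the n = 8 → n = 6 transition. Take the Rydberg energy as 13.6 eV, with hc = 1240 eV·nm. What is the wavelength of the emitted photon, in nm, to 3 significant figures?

For Z = 2 the level energies scale as Z², so the effective Rydberg energy is 13.6 × 4 = 54.40 eV.
ΔE = 54.40 × (1/6² − 1/8²) = 54.40 × 0.01215 = 0.6611 eV.
λ = hc/ΔE = 1240 / 0.6611 = 1880 nm.

1880 nm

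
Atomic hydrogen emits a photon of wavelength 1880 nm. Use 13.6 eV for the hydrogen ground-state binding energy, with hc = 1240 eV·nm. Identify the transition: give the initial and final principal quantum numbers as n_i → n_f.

n_i = 4, n_f = 3

The photon energy is ΔE = hc/λ = 1240 / 1880 = 0.6596 eV.
With Z = 1, ΔE = 13.60 × (1/n_f² − 1/n_i²), so 1/n_f² − 1/n_i² = 0.04850.
Trying n_f = 3 gives 1/n_i² = 0.06261, i.e. n_i ≈ 4; this pair matches.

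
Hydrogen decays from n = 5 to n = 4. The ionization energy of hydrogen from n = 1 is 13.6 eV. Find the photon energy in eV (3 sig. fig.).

E_5 = −13.60/25 = −0.5440 eV and E_4 = −13.60/16 = −0.8500 eV.
The photon energy is |E_5 − E_4| = 0.306 eV.

0.306 eV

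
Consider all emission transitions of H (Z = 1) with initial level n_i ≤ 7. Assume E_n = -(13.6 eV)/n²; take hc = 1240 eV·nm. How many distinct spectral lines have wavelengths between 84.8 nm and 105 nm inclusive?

5

Enumerate all n_i → n_f pairs with 1 ≤ n_f < n_i ≤ 7 and compute λ = 1240 / [13.6·1·(1/n_f² − 1/n_i²)].
Lines falling in [84.8, 105] nm: 7→1 (93.08 nm), 6→1 (93.78 nm), 5→1 (94.98 nm), 4→1 (97.25 nm), 3→1 (102.6 nm).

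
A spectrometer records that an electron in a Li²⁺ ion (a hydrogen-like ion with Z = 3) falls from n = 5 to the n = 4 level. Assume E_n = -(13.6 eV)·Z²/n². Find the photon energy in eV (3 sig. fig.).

2.75 eV

The Bohr energies scale as Z², so for Z = 3: E_n = −122.4/n² eV.
E_5 = −122.4/25 = −4.896 eV and E_4 = −122.4/16 = −7.650 eV.
The photon energy is |E_5 − E_4| = 2.75 eV.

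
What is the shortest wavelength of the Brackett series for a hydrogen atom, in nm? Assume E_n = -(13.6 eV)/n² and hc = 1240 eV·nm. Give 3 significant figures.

The Brackett series has lower level n_f = 4; the series limit corresponds to n_i → ∞.
ΔE_max = 13.6 × 1 / 4² = 0.8500 eV.
λ_min = 1240 / 0.8500 = 1460 nm.

1460 nm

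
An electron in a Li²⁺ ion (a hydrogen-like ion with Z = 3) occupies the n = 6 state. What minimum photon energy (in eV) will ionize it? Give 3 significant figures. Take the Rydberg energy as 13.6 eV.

3.40 eV

E_n = −13.6 Z²/n² = −122.4/n² eV for Z = 3.
E_6 = −122.4/36 = −3.40 eV, so ionization (to E = 0) requires 3.40 eV.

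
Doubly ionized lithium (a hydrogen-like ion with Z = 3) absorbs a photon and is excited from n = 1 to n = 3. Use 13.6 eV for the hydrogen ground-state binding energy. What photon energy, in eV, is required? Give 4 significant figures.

108.8 eV

The Bohr energies scale as Z², so for Z = 3: E_n = −122.4/n² eV.
E_3 = −122.4/9 = −13.60 eV and E_1 = −122.4/1 = −122.4 eV.
The photon energy is |E_3 − E_1| = 108.8 eV.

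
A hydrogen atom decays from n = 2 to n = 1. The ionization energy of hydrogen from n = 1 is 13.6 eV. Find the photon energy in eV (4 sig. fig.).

10.20 eV

E_2 = −13.60/4 = −3.400 eV and E_1 = −13.60/1 = −13.60 eV.
The photon energy is |E_2 − E_1| = 10.20 eV.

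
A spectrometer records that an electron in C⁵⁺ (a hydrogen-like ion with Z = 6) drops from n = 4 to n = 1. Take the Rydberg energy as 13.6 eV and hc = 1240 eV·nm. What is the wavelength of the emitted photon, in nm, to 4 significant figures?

2.702 nm

For Z = 6 the level energies scale as Z², so the effective Rydberg energy is 13.6 × 36 = 489.6 eV.
ΔE = 489.6 × (1/1² − 1/4²) = 489.6 × 0.9375 = 459.0 eV.
λ = hc/ΔE = 1240 / 459.0 = 2.702 nm.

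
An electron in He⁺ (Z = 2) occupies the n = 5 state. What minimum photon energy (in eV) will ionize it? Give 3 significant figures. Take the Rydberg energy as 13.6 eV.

E_n = −13.6 Z²/n² = −54.40/n² eV for Z = 2.
E_5 = −54.40/25 = −2.18 eV, so ionization (to E = 0) requires 2.18 eV.

2.18 eV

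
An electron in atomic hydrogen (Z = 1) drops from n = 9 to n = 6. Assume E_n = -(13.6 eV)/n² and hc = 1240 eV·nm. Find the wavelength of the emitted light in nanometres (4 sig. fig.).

ΔE = 13.60 × (1/6² − 1/9²) = 13.60 × 0.01543 = 0.2099 eV.
λ = hc/ΔE = 1240 / 0.2099 = 5908 nm.

5908 nm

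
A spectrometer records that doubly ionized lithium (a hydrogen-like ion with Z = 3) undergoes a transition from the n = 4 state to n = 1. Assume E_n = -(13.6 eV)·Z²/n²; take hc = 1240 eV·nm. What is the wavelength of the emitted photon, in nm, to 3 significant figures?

For Z = 3 the level energies scale as Z², so the effective Rydberg energy is 13.6 × 9 = 122.4 eV.
ΔE = 122.4 × (1/1² − 1/4²) = 122.4 × 0.9375 = 114.8 eV.
λ = hc/ΔE = 1240 / 114.8 = 10.8 nm.

10.8 nm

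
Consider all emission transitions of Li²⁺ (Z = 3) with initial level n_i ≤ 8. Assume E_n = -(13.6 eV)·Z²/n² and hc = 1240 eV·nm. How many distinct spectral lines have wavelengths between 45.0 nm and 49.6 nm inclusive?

2

Enumerate all n_i → n_f pairs with 1 ≤ n_f < n_i ≤ 8 and compute λ = 1240 / [13.6·9·(1/n_f² − 1/n_i²)].
Lines falling in [45.0, 49.6] nm: 6→2 (45.59 nm), 5→2 (48.24 nm).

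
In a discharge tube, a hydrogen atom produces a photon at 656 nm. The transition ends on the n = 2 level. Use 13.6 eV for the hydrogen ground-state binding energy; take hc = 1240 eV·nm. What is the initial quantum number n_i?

The photon energy is ΔE = hc/λ = 1240 / 656 = 1.890 eV.
With Z = 1, ΔE = 13.60 × (1/n_f² − 1/n_i²), so 1/n_f² − 1/n_i² = 0.1390.
With n_f = 2: 1/n_i² = 1/4 − 0.1390 = 0.1110, so n_i ≈ 3.00.

n_i = 3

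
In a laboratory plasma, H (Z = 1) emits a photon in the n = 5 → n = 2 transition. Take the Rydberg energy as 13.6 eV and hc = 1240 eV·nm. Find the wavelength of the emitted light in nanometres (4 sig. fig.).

ΔE = 13.60 × (1/2² − 1/5²) = 13.60 × 0.2100 = 2.856 eV.
λ = hc/ΔE = 1240 / 2.856 = 434.2 nm.
This line belongs to the Balmer series.

434.2 nm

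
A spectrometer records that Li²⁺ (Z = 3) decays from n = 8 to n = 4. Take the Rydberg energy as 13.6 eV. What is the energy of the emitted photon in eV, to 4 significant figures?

The Bohr energies scale as Z², so for Z = 3: E_n = −122.4/n² eV.
E_8 = −122.4/64 = −1.913 eV and E_4 = −122.4/16 = −7.650 eV.
The photon energy is |E_8 − E_4| = 5.738 eV.

5.738 eV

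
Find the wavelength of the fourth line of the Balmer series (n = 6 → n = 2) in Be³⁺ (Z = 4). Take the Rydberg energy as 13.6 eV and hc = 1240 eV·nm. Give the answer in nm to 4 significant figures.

The Balmer series terminates on n_f = 2; the fourth line has n_i = 2+4 = 6.
ΔE = 217.6 × (1/2² − 1/6²) = 48.36 eV.
λ = 1240 / 48.36 = 25.64 nm.

25.64 nm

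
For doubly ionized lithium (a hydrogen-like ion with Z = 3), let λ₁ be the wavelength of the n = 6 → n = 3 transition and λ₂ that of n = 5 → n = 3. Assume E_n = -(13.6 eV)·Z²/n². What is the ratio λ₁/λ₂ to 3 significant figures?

0.853

λ ∝ 1/ΔE ∝ 1/(1/n_f² − 1/n_i²), and the Z² and hc factors cancel in the ratio.
λ₁/λ₂ = (1/3² − 1/5²)/(1/3² − 1/6²) = 0.07111/0.08333 = 0.853.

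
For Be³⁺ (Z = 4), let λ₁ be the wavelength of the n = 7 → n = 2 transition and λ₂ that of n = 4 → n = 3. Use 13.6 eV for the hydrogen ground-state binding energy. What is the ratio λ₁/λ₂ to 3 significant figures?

λ ∝ 1/ΔE ∝ 1/(1/n_f² − 1/n_i²), and the Z² and hc factors cancel in the ratio.
λ₁/λ₂ = (1/3² − 1/4²)/(1/2² − 1/7²) = 0.04861/0.2296 = 0.212.

0.212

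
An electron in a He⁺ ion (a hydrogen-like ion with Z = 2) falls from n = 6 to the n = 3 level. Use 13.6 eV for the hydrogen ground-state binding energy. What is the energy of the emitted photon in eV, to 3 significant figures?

4.53 eV

The Bohr energies scale as Z², so for Z = 2: E_n = −54.40/n² eV.
E_6 = −54.40/36 = −1.511 eV and E_3 = −54.40/9 = −6.044 eV.
The photon energy is |E_6 − E_3| = 4.53 eV.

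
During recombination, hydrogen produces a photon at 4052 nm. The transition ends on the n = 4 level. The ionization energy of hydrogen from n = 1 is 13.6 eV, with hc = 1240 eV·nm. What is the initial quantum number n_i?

n_i = 5

The photon energy is ΔE = hc/λ = 1240 / 4052 = 0.3060 eV.
With Z = 1, ΔE = 13.60 × (1/n_f² − 1/n_i²), so 1/n_f² − 1/n_i² = 0.02250.
With n_f = 4: 1/n_i² = 1/16 − 0.02250 = 0.04000, so n_i ≈ 5.00.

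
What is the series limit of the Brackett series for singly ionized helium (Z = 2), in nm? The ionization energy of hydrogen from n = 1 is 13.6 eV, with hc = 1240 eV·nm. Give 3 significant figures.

365 nm

The Brackett series has lower level n_f = 4; the series limit corresponds to n_i → ∞.
ΔE_max = 13.6 × 4 / 4² = 3.400 eV.
λ_min = 1240 / 3.400 = 365 nm.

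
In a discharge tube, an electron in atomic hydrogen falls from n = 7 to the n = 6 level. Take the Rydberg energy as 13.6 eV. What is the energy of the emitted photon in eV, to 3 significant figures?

0.100 eV

E_7 = −13.60/49 = −0.2776 eV and E_6 = −13.60/36 = −0.3778 eV.
The photon energy is |E_7 − E_6| = 0.100 eV.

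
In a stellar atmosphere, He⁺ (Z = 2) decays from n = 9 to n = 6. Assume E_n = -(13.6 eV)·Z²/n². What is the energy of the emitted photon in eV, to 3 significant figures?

The Bohr energies scale as Z², so for Z = 2: E_n = −54.40/n² eV.
E_9 = −54.40/81 = −0.6716 eV and E_6 = −54.40/36 = −1.511 eV.
The photon energy is |E_9 − E_6| = 0.840 eV.

0.840 eV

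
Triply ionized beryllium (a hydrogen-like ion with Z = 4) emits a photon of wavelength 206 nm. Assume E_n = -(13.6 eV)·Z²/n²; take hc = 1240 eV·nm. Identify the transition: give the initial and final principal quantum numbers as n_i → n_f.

n_i = 9, n_f = 5

The photon energy is ΔE = hc/λ = 1240 / 206 = 6.019 eV.
With Z = 4, ΔE = 217.6 × (1/n_f² − 1/n_i²), so 1/n_f² − 1/n_i² = 0.02766.
Trying n_f = 5 gives 1/n_i² = 0.01234, i.e. n_i ≈ 9; this pair matches.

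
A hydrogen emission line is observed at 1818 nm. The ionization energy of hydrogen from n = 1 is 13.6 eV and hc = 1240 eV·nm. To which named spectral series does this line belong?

ΔE = 1240/1818 = 0.6821 eV.
This matches 13.6 × (1/4² − 1/9²), so n_f = 4: the Brackett series.

Brackett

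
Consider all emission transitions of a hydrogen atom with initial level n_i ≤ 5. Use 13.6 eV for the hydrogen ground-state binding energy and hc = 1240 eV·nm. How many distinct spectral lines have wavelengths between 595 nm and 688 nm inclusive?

Enumerate all n_i → n_f pairs with 1 ≤ n_f < n_i ≤ 5 and compute λ = 1240 / [13.6·1·(1/n_f² − 1/n_i²)].
Lines falling in [595, 688] nm: 3→2 (656.5 nm).

1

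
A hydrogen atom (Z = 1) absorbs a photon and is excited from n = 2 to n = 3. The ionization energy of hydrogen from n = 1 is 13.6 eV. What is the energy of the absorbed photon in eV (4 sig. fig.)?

E_3 = −13.60/9 = −1.511 eV and E_2 = −13.60/4 = −3.400 eV.
The photon energy is |E_3 − E_2| = 1.889 eV.

1.889 eV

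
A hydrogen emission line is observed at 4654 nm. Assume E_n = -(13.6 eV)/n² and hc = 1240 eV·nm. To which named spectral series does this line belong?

Pfund

ΔE = 1240/4654 = 0.2664 eV.
This matches 13.6 × (1/5² − 1/7²), so n_f = 5: the Pfund series.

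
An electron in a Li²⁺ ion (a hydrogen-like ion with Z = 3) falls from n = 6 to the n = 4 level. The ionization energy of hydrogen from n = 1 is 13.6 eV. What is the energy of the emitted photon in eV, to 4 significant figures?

4.250 eV

The Bohr energies scale as Z², so for Z = 3: E_n = −122.4/n² eV.
E_6 = −122.4/36 = −3.400 eV and E_4 = −122.4/16 = −7.650 eV.
The photon energy is |E_6 − E_4| = 4.250 eV.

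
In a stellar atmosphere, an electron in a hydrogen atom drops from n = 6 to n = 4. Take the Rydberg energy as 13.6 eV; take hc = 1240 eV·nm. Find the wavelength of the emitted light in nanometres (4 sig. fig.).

2626 nm

ΔE = 13.60 × (1/4² − 1/6²) = 13.60 × 0.03472 = 0.4722 eV.
λ = hc/ΔE = 1240 / 0.4722 = 2626 nm.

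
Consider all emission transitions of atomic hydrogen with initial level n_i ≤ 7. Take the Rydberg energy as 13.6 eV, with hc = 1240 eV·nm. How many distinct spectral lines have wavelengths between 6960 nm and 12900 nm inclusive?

Enumerate all n_i → n_f pairs with 1 ≤ n_f < n_i ≤ 7 and compute λ = 1240 / [13.6·1·(1/n_f² − 1/n_i²)].
Lines falling in [6960, 12900] nm: 6→5 (7460 nm), 7→6 (12370 nm).

2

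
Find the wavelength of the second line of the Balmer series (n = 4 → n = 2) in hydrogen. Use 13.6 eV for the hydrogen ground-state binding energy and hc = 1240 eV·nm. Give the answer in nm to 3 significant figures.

The Balmer series terminates on n_f = 2; the second line has n_i = 2+2 = 4.
ΔE = 13.60 × (1/2² − 1/4²) = 2.550 eV.
λ = 1240 / 2.550 = 486 nm.

486 nm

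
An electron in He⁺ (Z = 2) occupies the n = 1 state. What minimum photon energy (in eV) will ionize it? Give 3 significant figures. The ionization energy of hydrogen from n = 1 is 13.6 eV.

E_n = −13.6 Z²/n² = −54.40/n² eV for Z = 2.
E_1 = −54.40/1 = −54.4 eV, so ionization (to E = 0) requires 54.4 eV.

54.4 eV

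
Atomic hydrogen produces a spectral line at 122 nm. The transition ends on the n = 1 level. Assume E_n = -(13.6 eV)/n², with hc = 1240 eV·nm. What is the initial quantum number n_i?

The photon energy is ΔE = hc/λ = 1240 / 122 = 10.16 eV.
With Z = 1, ΔE = 13.60 × (1/n_f² − 1/n_i²), so 1/n_f² − 1/n_i² = 0.7473.
With n_f = 1: 1/n_i² = 1/1 − 0.7473 = 0.2527, so n_i ≈ 1.99.

n_i = 2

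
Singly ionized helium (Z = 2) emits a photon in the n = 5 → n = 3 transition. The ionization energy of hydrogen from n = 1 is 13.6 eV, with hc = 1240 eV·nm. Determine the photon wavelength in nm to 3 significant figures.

321 nm

For Z = 2 the level energies scale as Z², so the effective Rydberg energy is 13.6 × 4 = 54.40 eV.
ΔE = 54.40 × (1/3² − 1/5²) = 54.40 × 0.07111 = 3.868 eV.
λ = hc/ΔE = 1240 / 3.868 = 321 nm.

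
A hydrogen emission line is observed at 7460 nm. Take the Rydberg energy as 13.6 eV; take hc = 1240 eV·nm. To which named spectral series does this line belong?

Pfund

ΔE = 1240/7460 = 0.1662 eV.
This matches 13.6 × (1/5² − 1/6²), so n_f = 5: the Pfund series.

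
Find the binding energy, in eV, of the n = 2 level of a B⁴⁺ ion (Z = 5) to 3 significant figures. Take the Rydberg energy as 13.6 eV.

E_n = −13.6 Z²/n² = −340.0/n² eV for Z = 5.
E_2 = −340.0/4 = −85.0 eV, so ionization (to E = 0) requires 85.0 eV.

85.0 eV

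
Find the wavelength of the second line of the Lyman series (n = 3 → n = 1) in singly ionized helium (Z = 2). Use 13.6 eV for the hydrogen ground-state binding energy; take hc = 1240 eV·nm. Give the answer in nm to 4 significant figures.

25.64 nm

The Lyman series terminates on n_f = 1; the second line has n_i = 1+2 = 3.
ΔE = 54.40 × (1/1² − 1/3²) = 48.36 eV.
λ = 1240 / 48.36 = 25.64 nm.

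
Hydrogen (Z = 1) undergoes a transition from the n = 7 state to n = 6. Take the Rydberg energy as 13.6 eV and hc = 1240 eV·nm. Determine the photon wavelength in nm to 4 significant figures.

ΔE = 13.60 × (1/6² − 1/7²) = 13.60 × 0.007370 = 0.1002 eV.
λ = hc/ΔE = 1240 / 0.1002 = 12370 nm.

12370 nm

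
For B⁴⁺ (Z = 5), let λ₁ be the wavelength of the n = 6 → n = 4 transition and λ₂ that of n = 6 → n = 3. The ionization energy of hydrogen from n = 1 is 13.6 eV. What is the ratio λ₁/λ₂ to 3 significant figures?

λ ∝ 1/ΔE ∝ 1/(1/n_f² − 1/n_i²), and the Z² and hc factors cancel in the ratio.
λ₁/λ₂ = (1/3² − 1/6²)/(1/4² − 1/6²) = 0.08333/0.03472 = 2.40.

2.40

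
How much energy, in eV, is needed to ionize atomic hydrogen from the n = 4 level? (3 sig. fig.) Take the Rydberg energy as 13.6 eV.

0.850 eV

E_4 = −13.60/16 = −0.850 eV, so ionization (to E = 0) requires 0.850 eV.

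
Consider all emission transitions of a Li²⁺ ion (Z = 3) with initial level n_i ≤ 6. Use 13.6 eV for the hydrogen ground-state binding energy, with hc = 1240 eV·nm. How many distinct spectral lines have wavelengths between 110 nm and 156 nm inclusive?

2

Enumerate all n_i → n_f pairs with 1 ≤ n_f < n_i ≤ 6 and compute λ = 1240 / [13.6·9·(1/n_f² − 1/n_i²)].
Lines falling in [110, 156] nm: 6→3 (121.6 nm), 5→3 (142.5 nm).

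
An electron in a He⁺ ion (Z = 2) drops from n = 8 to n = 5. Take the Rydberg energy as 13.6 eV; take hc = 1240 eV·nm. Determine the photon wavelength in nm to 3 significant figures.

935 nm

For Z = 2 the level energies scale as Z², so the effective Rydberg energy is 13.6 × 4 = 54.40 eV.
ΔE = 54.40 × (1/5² − 1/8²) = 54.40 × 0.02438 = 1.326 eV.
λ = hc/ΔE = 1240 / 1.326 = 935 nm.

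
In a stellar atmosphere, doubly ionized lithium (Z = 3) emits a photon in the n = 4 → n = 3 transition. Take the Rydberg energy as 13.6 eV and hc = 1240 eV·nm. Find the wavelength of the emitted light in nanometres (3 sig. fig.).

208 nm

For Z = 3 the level energies scale as Z², so the effective Rydberg energy is 13.6 × 9 = 122.4 eV.
ΔE = 122.4 × (1/3² − 1/4²) = 122.4 × 0.04861 = 5.950 eV.
λ = hc/ΔE = 1240 / 5.950 = 208 nm.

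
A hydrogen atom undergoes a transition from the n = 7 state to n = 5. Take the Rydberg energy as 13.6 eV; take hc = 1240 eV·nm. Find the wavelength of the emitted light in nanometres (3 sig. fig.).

ΔE = 13.60 × (1/5² − 1/7²) = 13.60 × 0.01959 = 0.2664 eV.
λ = hc/ΔE = 1240 / 0.2664 = 4650 nm.

4650 nm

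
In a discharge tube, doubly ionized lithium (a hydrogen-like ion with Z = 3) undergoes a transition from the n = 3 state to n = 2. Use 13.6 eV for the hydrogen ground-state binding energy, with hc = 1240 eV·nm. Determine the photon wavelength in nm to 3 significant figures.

72.9 nm

For Z = 3 the level energies scale as Z², so the effective Rydberg energy is 13.6 × 9 = 122.4 eV.
ΔE = 122.4 × (1/2² − 1/3²) = 122.4 × 0.1389 = 17.00 eV.
λ = hc/ΔE = 1240 / 17.00 = 72.9 nm.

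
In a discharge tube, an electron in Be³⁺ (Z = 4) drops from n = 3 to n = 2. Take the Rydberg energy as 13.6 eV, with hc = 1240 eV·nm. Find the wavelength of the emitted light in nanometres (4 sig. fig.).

For Z = 4 the level energies scale as Z², so the effective Rydberg energy is 13.6 × 16 = 217.6 eV.
ΔE = 217.6 × (1/2² − 1/3²) = 217.6 × 0.1389 = 30.22 eV.
λ = hc/ΔE = 1240 / 30.22 = 41.03 nm.

41.03 nm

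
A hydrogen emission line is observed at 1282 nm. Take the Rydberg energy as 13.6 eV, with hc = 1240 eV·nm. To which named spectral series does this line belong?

Paschen

ΔE = 1240/1282 = 0.9672 eV.
This matches 13.6 × (1/3² − 1/5²), so n_f = 3: the Paschen series.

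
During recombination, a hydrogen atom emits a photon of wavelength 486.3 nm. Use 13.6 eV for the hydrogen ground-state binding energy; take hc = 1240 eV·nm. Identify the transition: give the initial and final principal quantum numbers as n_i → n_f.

The photon energy is ΔE = hc/λ = 1240 / 486.3 = 2.550 eV.
With Z = 1, ΔE = 13.60 × (1/n_f² − 1/n_i²), so 1/n_f² − 1/n_i² = 0.1875.
Trying n_f = 2 gives 1/n_i² = 0.06251, i.e. n_i ≈ 4; this pair matches.

n_i = 4, n_f = 2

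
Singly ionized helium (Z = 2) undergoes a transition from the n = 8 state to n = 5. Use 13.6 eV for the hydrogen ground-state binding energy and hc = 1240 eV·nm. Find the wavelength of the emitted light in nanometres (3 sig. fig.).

935 nm

For Z = 2 the level energies scale as Z², so the effective Rydberg energy is 13.6 × 4 = 54.40 eV.
ΔE = 54.40 × (1/5² − 1/8²) = 54.40 × 0.02438 = 1.326 eV.
λ = hc/ΔE = 1240 / 1.326 = 935 nm.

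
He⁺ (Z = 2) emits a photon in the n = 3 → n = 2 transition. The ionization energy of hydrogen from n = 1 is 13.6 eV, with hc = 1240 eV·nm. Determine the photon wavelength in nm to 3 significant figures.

164 nm

For Z = 2 the level energies scale as Z², so the effective Rydberg energy is 13.6 × 4 = 54.40 eV.
ΔE = 54.40 × (1/2² − 1/3²) = 54.40 × 0.1389 = 7.556 eV.
λ = hc/ΔE = 1240 / 7.556 = 164 nm.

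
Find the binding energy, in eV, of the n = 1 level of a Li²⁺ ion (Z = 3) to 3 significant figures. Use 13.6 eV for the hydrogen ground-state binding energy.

122 eV

E_n = −13.6 Z²/n² = −122.4/n² eV for Z = 3.
E_1 = −122.4/1 = −122 eV, so ionization (to E = 0) requires 122 eV.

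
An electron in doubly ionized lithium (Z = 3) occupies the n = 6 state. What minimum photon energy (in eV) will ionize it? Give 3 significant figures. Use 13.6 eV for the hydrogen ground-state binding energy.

3.40 eV

E_n = −13.6 Z²/n² = −122.4/n² eV for Z = 3.
E_6 = −122.4/36 = −3.40 eV, so ionization (to E = 0) requires 3.40 eV.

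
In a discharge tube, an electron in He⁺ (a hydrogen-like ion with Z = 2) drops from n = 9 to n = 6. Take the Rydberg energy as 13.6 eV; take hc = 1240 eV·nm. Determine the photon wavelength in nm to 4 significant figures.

1477 nm

For Z = 2 the level energies scale as Z², so the effective Rydberg energy is 13.6 × 4 = 54.40 eV.
ΔE = 54.40 × (1/6² − 1/9²) = 54.40 × 0.01543 = 0.8395 eV.
λ = hc/ΔE = 1240 / 0.8395 = 1477 nm.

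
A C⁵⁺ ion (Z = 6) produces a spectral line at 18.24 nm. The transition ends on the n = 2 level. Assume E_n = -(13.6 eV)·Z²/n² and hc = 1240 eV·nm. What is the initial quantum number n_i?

n_i = 3

The photon energy is ΔE = hc/λ = 1240 / 18.24 = 67.98 eV.
With Z = 6, ΔE = 489.6 × (1/n_f² − 1/n_i²), so 1/n_f² − 1/n_i² = 0.1389.
With n_f = 2: 1/n_i² = 1/4 − 0.1389 = 0.1111, so n_i ≈ 3.00.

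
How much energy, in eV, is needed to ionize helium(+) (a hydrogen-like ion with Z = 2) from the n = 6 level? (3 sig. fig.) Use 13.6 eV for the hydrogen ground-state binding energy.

1.51 eV

E_n = −13.6 Z²/n² = −54.40/n² eV for Z = 2.
E_6 = −54.40/36 = −1.51 eV, so ionization (to E = 0) requires 1.51 eV.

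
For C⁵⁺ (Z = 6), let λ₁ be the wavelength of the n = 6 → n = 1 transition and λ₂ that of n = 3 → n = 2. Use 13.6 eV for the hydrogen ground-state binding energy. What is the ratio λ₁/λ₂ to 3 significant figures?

λ ∝ 1/ΔE ∝ 1/(1/n_f² − 1/n_i²), and the Z² and hc factors cancel in the ratio.
λ₁/λ₂ = (1/2² − 1/3²)/(1/1² − 1/6²) = 0.1389/0.9722 = 0.143.

0.143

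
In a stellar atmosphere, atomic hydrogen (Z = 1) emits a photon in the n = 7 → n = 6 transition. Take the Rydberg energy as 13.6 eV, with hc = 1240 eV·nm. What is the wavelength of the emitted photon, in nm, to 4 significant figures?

12370 nm

ΔE = 13.60 × (1/6² − 1/7²) = 13.60 × 0.007370 = 0.1002 eV.
λ = hc/ΔE = 1240 / 0.1002 = 12370 nm.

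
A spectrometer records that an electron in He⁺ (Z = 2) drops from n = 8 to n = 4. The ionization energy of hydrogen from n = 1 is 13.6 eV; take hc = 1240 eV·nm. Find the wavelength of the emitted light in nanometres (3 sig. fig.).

For Z = 2 the level energies scale as Z², so the effective Rydberg energy is 13.6 × 4 = 54.40 eV.
ΔE = 54.40 × (1/4² − 1/8²) = 54.40 × 0.04688 = 2.550 eV.
λ = hc/ΔE = 1240 / 2.550 = 486 nm.

486 nm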